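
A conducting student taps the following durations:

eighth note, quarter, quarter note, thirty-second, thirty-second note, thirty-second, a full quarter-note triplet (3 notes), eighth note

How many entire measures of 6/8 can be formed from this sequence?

1

One bar of 6/8 = 24 thirty-second notes.
Each duration in thirty-second notes: eighth note = 4; quarter = 8; quarter note = 8; thirty-second = 1; thirty-second note = 1; thirty-second = 1; a full quarter-note triplet (3 notes) (three triplet quarters span one half) = 16; eighth note = 4.
Sum: 4 + 8 + 8 + 1 + 1 + 1 + 16 + 4 = 43.
43 ÷ 24 = 1 complete bar with 19 left over.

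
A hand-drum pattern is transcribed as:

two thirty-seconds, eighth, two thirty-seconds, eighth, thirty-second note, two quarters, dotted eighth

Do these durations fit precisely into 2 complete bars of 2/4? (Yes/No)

No

One bar of 2/4 = 16 thirty-second notes, so 2 bars = 32.
Express everything in thirty-second notes: thirty-second = 1; thirty-second = 1; eighth = 4; thirty-second = 1; thirty-second = 1; eighth = 4; thirty-second note = 1; quarter = 8; quarter = 8; dotted eighth = 6.
Sum: 1 + 1 + 4 + 1 + 1 + 4 + 1 + 8 + 8 + 6 = 35.
35 exceeds 32, so the answer is No.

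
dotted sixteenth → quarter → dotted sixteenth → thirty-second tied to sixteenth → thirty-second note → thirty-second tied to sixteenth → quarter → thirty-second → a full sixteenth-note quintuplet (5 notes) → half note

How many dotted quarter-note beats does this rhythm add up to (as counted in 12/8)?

One dotted quarter-note beat = 12 thirty-second notes.
In thirty-second notes: dotted sixteenth = 3; quarter = 8; dotted sixteenth = 3; thirty-second tied to sixteenth (thirty-second + sixteenth) = 3; thirty-second note = 1; thirty-second tied to sixteenth (thirty-second + sixteenth) = 3; quarter = 8; thirty-second = 1; a full sixteenth-note quintuplet (5 notes) (five quintuplet sixteenths span one quarter) = 8; half note = 16.
Adding: 3 + 8 + 3 + 3 + 1 + 3 + 8 + 1 + 8 + 16 = 54.
54 ÷ 12 = 4.5 beats.

4.5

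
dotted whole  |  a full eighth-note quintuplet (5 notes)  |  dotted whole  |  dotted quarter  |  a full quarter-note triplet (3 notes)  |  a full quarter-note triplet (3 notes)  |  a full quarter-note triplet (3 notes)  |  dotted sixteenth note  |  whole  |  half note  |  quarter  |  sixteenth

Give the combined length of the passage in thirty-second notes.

233

Each duration in thirty-second notes: dotted whole = 48; a full eighth-note quintuplet (5 notes) (five quintuplet eighths span one half) = 16; dotted whole = 48; dotted quarter = 12; a full quarter-note triplet (3 notes) (three triplet quarters span one half) = 16; a full quarter-note triplet (3 notes) (three triplet quarters span one half) = 16; a full quarter-note triplet (3 notes) (three triplet quarters span one half) = 16; dotted sixteenth note = 3; whole = 32; half note = 16; quarter = 8; sixteenth = 2.
Adding: 48 + 16 + 48 + 12 + 16 + 16 + 16 + 3 + 32 + 16 + 8 + 2 = 233 thirty-second notes.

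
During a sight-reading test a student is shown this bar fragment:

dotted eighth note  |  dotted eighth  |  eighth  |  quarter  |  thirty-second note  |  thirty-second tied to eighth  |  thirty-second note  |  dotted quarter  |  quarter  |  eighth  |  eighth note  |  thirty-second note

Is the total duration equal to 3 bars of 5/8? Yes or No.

Yes

One bar of 5/8 = 20 thirty-second notes, so 3 bars = 60.
Each duration in thirty-second notes: dotted eighth note = 6; dotted eighth = 6; eighth = 4; quarter = 8; thirty-second note = 1; thirty-second tied to eighth (thirty-second + eighth) = 5; thirty-second note = 1; dotted quarter = 12; quarter = 8; eighth = 4; eighth note = 4; thirty-second note = 1.
Sum: 6 + 6 + 4 + 8 + 1 + 5 + 1 + 12 + 8 + 4 + 4 + 1 = 60.
60 equals 60, so the answer is Yes.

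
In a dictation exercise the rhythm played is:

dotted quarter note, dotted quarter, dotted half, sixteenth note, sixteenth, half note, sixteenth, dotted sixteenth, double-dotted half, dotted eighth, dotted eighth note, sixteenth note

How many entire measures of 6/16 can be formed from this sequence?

One bar of 6/16 = 12 thirty-second notes.
Each duration in thirty-second notes: dotted quarter note = 12; dotted quarter = 12; dotted half = 24; sixteenth note = 2; sixteenth = 2; half note = 16; sixteenth = 2; dotted sixteenth = 3; double-dotted half = 28; dotted eighth = 6; dotted eighth note = 6; sixteenth note = 2.
Adding: 12 + 12 + 24 + 2 + 2 + 16 + 2 + 3 + 28 + 6 + 6 + 2 = 115.
115 ÷ 12 = 9 complete bars with 7 left over.

9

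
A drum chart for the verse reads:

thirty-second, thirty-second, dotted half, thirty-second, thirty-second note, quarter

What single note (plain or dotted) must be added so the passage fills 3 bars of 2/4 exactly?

3 bars of 2/4 = 48 thirty-second notes.
In thirty-second notes: thirty-second = 1; thirty-second = 1; dotted half = 24; thirty-second = 1; thirty-second note = 1; quarter = 8.
Total: 1 + 1 + 24 + 1 + 1 + 8 = 36.
Remaining: 48 − 36 = 12 thirty-second notes, which is a dotted quarter note.

dotted quarter note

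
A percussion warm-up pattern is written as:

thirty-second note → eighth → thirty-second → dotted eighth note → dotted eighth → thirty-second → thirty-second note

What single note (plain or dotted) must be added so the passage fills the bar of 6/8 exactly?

eighth note

The bar of 6/8 = 24 thirty-second notes.
Working in thirty-second notes: thirty-second note = 1; eighth = 4; thirty-second = 1; dotted eighth note = 6; dotted eighth = 6; thirty-second = 1; thirty-second note = 1.
Sum: 1 + 4 + 1 + 6 + 6 + 1 + 1 = 20.
Remaining: 24 − 20 = 4 thirty-second notes, which is a eighth note.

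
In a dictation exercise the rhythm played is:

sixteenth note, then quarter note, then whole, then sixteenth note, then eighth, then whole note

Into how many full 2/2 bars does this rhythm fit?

2

One bar of 2/2 = 16 sixteenth notes.
Convert each value to sixteenth notes: sixteenth note = 1; quarter note = 4; whole = 16; sixteenth note = 1; eighth = 2; whole note = 16.
Altogether 1 + 4 + 16 + 1 + 2 + 16 = 40.
40 ÷ 16 = 2 complete bars with 8 left over.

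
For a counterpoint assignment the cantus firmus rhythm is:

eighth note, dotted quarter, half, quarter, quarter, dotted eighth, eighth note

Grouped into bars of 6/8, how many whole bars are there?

One bar of 6/8 = 12 sixteenth notes.
Convert each value to sixteenth notes: eighth note = 2; dotted quarter = 6; half = 8; quarter = 4; quarter = 4; dotted eighth = 3; eighth note = 2.
Altogether 2 + 6 + 8 + 4 + 4 + 3 + 2 = 29.
29 ÷ 12 = 2 complete bars with 5 left over.

2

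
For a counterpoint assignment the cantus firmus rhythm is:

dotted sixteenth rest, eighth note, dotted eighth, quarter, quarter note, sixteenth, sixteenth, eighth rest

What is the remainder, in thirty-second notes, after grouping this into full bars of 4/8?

One bar of 4/8 = 16 thirty-second notes.
Each duration in thirty-second notes: dotted sixteenth rest = 3; eighth note = 4; dotted eighth = 6; quarter = 8; quarter note = 8; sixteenth = 2; sixteenth = 2; eighth rest = 4.
Sum: 3 + 4 + 6 + 8 + 8 + 2 + 2 + 4 = 37.
37 ÷ 16 = 2 complete bars with 5 thirty-second notes remaining.

5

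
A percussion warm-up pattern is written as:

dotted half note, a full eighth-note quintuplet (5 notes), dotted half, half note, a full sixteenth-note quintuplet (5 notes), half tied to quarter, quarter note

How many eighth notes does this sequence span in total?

30

Each duration in eighth notes: dotted half note = 6; a full eighth-note quintuplet (5 notes) (five quintuplet eighths span one half) = 4; dotted half = 6; half note = 4; a full sixteenth-note quintuplet (5 notes) (five quintuplet sixteenths span one quarter) = 2; half tied to quarter (half + quarter) = 6; quarter note = 2.
Altogether 6 + 4 + 6 + 4 + 2 + 6 + 2 = 30 eighth notes.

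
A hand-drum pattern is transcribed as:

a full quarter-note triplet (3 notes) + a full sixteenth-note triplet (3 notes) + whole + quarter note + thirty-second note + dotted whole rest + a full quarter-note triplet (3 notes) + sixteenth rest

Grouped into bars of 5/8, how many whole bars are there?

6

One bar of 5/8 = 20 thirty-second notes.
Express everything in thirty-second notes: a full quarter-note triplet (3 notes) (three triplet quarters span one half) = 16; a full sixteenth-note triplet (3 notes) (three triplet sixteenths span one eighth) = 4; whole = 32; quarter note = 8; thirty-second note = 1; dotted whole rest = 48; a full quarter-note triplet (3 notes) (three triplet quarters span one half) = 16; sixteenth rest = 2.
Adding: 16 + 4 + 32 + 8 + 1 + 48 + 16 + 2 = 127.
127 ÷ 20 = 6 complete bars with 7 left over.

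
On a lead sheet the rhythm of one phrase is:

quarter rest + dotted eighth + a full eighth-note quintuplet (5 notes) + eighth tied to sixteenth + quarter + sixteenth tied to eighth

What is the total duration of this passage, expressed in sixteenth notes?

In sixteenth notes: quarter rest = 4; dotted eighth = 3; a full eighth-note quintuplet (5 notes) (five quintuplet eighths span one half) = 8; eighth tied to sixteenth (eighth + sixteenth) = 3; quarter = 4; sixteenth tied to eighth (sixteenth + eighth) = 3.
Sum: 4 + 3 + 8 + 3 + 4 + 3 = 25 sixteenth notes.

25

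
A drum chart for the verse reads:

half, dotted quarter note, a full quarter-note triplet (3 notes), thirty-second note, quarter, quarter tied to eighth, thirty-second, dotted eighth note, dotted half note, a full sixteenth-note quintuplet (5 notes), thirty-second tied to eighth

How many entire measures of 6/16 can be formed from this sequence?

9

One bar of 6/16 = 12 thirty-second notes.
Convert each value to thirty-second notes: half = 16; dotted quarter note = 12; a full quarter-note triplet (3 notes) (three triplet quarters span one half) = 16; thirty-second note = 1; quarter = 8; quarter tied to eighth (quarter + eighth) = 12; thirty-second = 1; dotted eighth note = 6; dotted half note = 24; a full sixteenth-note quintuplet (5 notes) (five quintuplet sixteenths span one quarter) = 8; thirty-second tied to eighth (thirty-second + eighth) = 5.
Total: 16 + 12 + 16 + 1 + 8 + 12 + 1 + 6 + 24 + 8 + 5 = 109.
109 ÷ 12 = 9 complete bars with 1 left over.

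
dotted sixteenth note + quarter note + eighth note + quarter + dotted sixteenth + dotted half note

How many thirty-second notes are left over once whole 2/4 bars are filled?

One bar of 2/4 = 16 thirty-second notes.
Each duration in thirty-second notes: dotted sixteenth note = 3; quarter note = 8; eighth note = 4; quarter = 8; dotted sixteenth = 3; dotted half note = 24.
Altogether 3 + 8 + 4 + 8 + 3 + 24 = 50.
50 ÷ 16 = 3 complete bars with 2 thirty-second notes remaining.

2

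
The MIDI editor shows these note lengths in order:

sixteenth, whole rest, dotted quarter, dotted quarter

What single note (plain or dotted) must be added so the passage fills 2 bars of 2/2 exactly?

dotted eighth note

2 bars of 2/2 = 32 sixteenth notes.
Each duration in sixteenth notes: sixteenth = 1; whole rest = 16; dotted quarter = 6; dotted quarter = 6.
Adding: 1 + 16 + 6 + 6 = 29.
Remaining: 32 − 29 = 3 sixteenth notes, which is a dotted eighth note.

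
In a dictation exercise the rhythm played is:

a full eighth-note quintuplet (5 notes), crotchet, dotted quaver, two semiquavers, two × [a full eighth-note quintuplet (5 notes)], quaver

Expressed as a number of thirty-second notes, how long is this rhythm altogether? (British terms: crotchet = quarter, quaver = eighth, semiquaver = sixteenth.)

Working in thirty-second notes: a full eighth-note quintuplet (5 notes) (five quintuplet eighths span one half) = 16; crotchet = 8; dotted quaver = 6; semiquaver = 2; semiquaver = 2; a full eighth-note quintuplet (5 notes) (five quintuplet eighths span one half) = 16; a full eighth-note quintuplet (5 notes) (five quintuplet eighths span one half) = 16; quaver = 4.
Sum: 16 + 8 + 6 + 2 + 2 + 16 + 16 + 4 = 70 thirty-second notes.

70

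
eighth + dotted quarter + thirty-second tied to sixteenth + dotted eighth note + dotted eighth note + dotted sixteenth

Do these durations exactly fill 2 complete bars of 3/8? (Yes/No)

No

One bar of 3/8 = 12 thirty-second notes, so 2 bars = 24.
Convert each value to thirty-second notes: eighth = 4; dotted quarter = 12; thirty-second tied to sixteenth (thirty-second + sixteenth) = 3; dotted eighth note = 6; dotted eighth note = 6; dotted sixteenth = 3.
Sum: 4 + 12 + 3 + 6 + 6 + 3 = 34.
34 exceeds 24, so the answer is No.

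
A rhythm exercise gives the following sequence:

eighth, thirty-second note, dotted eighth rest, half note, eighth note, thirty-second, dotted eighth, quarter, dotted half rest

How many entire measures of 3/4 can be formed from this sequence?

2

One bar of 3/4 = 24 thirty-second notes.
Convert each value to thirty-second notes: eighth = 4; thirty-second note = 1; dotted eighth rest = 6; half note = 16; eighth note = 4; thirty-second = 1; dotted eighth = 6; quarter = 8; dotted half rest = 24.
Adding: 4 + 1 + 6 + 16 + 4 + 1 + 6 + 8 + 24 = 70.
70 ÷ 24 = 2 complete bars with 22 left over.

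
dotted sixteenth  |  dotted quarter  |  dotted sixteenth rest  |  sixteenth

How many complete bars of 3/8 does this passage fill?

1

One bar of 3/8 = 12 thirty-second notes.
Each duration in thirty-second notes: dotted sixteenth = 3; dotted quarter = 12; dotted sixteenth rest = 3; sixteenth = 2.
Sum: 3 + 12 + 3 + 2 = 20.
20 ÷ 12 = 1 complete bar with 8 left over.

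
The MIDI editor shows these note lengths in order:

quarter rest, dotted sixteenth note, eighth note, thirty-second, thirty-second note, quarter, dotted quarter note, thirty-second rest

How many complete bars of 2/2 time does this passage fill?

1

One bar of 2/2 = 32 thirty-second notes.
Express everything in thirty-second notes: quarter rest = 8; dotted sixteenth note = 3; eighth note = 4; thirty-second = 1; thirty-second note = 1; quarter = 8; dotted quarter note = 12; thirty-second rest = 1.
Adding: 8 + 3 + 4 + 1 + 1 + 8 + 12 + 1 = 38.
38 ÷ 32 = 1 complete bar with 6 left over.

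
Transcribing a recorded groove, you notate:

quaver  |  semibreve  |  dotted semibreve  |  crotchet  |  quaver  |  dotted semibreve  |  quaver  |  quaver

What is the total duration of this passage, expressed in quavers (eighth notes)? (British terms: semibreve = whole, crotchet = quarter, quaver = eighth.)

Convert each value to eighth notes: quaver = 1; semibreve = 8; dotted semibreve = 12; crotchet = 2; quaver = 1; dotted semibreve = 12; quaver = 1; quaver = 1.
Altogether 1 + 8 + 12 + 2 + 1 + 12 + 1 + 1 = 38 eighth notes.

38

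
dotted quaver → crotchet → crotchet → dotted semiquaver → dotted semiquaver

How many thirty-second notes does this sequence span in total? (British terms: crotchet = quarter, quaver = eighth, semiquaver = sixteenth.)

Convert each value to thirty-second notes: dotted quaver = 6; crotchet = 8; crotchet = 8; dotted semiquaver = 3; dotted semiquaver = 3.
Sum: 6 + 8 + 8 + 3 + 3 = 28 thirty-second notes.

28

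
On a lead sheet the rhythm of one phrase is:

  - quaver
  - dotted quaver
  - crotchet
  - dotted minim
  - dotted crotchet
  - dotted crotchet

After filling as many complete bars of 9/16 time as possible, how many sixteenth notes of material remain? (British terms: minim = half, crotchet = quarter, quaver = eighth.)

One bar of 9/16 = 9 sixteenth notes.
Each duration in sixteenth notes: quaver = 2; dotted quaver = 3; crotchet = 4; dotted minim = 12; dotted crotchet = 6; dotted crotchet = 6.
Total: 2 + 3 + 4 + 12 + 6 + 6 = 33.
33 ÷ 9 = 3 complete bars with 6 sixteenth notes remaining.

6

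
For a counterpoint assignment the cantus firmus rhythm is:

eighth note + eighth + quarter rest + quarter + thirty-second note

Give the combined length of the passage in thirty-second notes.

In thirty-second notes: eighth note = 4; eighth = 4; quarter rest = 8; quarter = 8; thirty-second note = 1.
Sum: 4 + 4 + 8 + 8 + 1 = 25 thirty-second notes.

25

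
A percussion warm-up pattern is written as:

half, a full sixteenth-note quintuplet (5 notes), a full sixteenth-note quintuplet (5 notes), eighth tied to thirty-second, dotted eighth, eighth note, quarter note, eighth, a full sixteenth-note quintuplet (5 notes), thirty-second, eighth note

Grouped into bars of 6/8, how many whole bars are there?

3

One bar of 6/8 = 24 thirty-second notes.
Working in thirty-second notes: half = 16; a full sixteenth-note quintuplet (5 notes) (five quintuplet sixteenths span one quarter) = 8; a full sixteenth-note quintuplet (5 notes) (five quintuplet sixteenths span one quarter) = 8; eighth tied to thirty-second (eighth + thirty-second) = 5; dotted eighth = 6; eighth note = 4; quarter note = 8; eighth = 4; a full sixteenth-note quintuplet (5 notes) (five quintuplet sixteenths span one quarter) = 8; thirty-second = 1; eighth note = 4.
Adding: 16 + 8 + 8 + 5 + 6 + 4 + 8 + 4 + 8 + 1 + 4 = 72.
72 ÷ 24 = 3 complete bars with 0 left over.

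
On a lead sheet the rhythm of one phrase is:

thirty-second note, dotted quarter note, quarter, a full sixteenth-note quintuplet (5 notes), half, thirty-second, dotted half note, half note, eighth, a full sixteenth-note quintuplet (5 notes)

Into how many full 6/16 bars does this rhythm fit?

8

One bar of 6/16 = 12 thirty-second notes.
Convert each value to thirty-second notes: thirty-second note = 1; dotted quarter note = 12; quarter = 8; a full sixteenth-note quintuplet (5 notes) (five quintuplet sixteenths span one quarter) = 8; half = 16; thirty-second = 1; dotted half note = 24; half note = 16; eighth = 4; a full sixteenth-note quintuplet (5 notes) (five quintuplet sixteenths span one quarter) = 8.
Altogether 1 + 12 + 8 + 8 + 16 + 1 + 24 + 16 + 4 + 8 = 98.
98 ÷ 12 = 8 complete bars with 2 left over.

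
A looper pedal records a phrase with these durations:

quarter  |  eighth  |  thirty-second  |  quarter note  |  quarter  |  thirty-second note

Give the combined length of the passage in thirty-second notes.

30

Each duration in thirty-second notes: quarter = 8; eighth = 4; thirty-second = 1; quarter note = 8; quarter = 8; thirty-second note = 1.
Total: 8 + 4 + 1 + 8 + 8 + 1 = 30 thirty-second notes.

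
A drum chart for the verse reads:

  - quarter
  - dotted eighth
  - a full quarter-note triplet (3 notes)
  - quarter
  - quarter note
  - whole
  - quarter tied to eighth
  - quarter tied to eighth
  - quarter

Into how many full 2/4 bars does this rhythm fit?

One bar of 2/4 = 8 sixteenth notes.
Working in sixteenth notes: quarter = 4; dotted eighth = 3; a full quarter-note triplet (3 notes) (three triplet quarters span one half) = 8; quarter = 4; quarter note = 4; whole = 16; quarter tied to eighth (quarter + eighth) = 6; quarter tied to eighth (quarter + eighth) = 6; quarter = 4.
Altogether 4 + 3 + 8 + 4 + 4 + 16 + 6 + 6 + 4 = 55.
55 ÷ 8 = 6 complete bars with 7 left over.

6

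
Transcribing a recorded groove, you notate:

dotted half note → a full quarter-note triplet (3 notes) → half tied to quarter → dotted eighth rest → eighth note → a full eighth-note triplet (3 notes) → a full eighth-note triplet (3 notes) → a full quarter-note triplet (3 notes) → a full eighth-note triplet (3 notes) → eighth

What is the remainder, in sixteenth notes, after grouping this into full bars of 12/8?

One bar of 12/8 = 24 sixteenth notes.
Each duration in sixteenth notes: dotted half note = 12; a full quarter-note triplet (3 notes) (three triplet quarters span one half) = 8; half tied to quarter (half + quarter) = 12; dotted eighth rest = 3; eighth note = 2; a full eighth-note triplet (3 notes) (three triplet eighths span one quarter) = 4; a full eighth-note triplet (3 notes) (three triplet eighths span one quarter) = 4; a full quarter-note triplet (3 notes) (three triplet quarters span one half) = 8; a full eighth-note triplet (3 notes) (three triplet eighths span one quarter) = 4; eighth = 2.
Adding: 12 + 8 + 12 + 3 + 2 + 4 + 4 + 8 + 4 + 2 = 59.
59 ÷ 24 = 2 complete bars with 11 sixteenth notes remaining.

11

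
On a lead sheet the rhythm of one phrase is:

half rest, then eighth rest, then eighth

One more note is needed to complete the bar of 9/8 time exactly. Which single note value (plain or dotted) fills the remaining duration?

dotted quarter note

The bar of 9/8 = 9 eighth notes.
In eighth notes: half rest = 4; eighth rest = 1; eighth = 1.
Sum: 4 + 1 + 1 = 6.
Remaining: 9 − 6 = 3 eighth notes, which is a dotted quarter note.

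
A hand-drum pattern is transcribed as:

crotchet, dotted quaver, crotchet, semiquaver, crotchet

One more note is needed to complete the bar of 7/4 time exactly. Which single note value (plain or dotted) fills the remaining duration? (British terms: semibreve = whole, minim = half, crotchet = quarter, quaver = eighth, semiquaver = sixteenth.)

dotted half note

The bar of 7/4 = 28 sixteenth notes.
Each duration in sixteenth notes: crotchet = 4; dotted quaver = 3; crotchet = 4; semiquaver = 1; crotchet = 4.
Total: 4 + 3 + 4 + 1 + 4 = 16.
Remaining: 28 − 16 = 12 sixteenth notes, which is a dotted half note.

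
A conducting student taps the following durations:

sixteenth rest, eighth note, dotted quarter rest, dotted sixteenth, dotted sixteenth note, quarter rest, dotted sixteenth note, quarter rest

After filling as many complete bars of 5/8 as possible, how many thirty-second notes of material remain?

One bar of 5/8 = 20 thirty-second notes.
In thirty-second notes: sixteenth rest = 2; eighth note = 4; dotted quarter rest = 12; dotted sixteenth = 3; dotted sixteenth note = 3; quarter rest = 8; dotted sixteenth note = 3; quarter rest = 8.
Total: 2 + 4 + 12 + 3 + 3 + 8 + 3 + 8 = 43.
43 ÷ 20 = 2 complete bars with 3 thirty-second notes remaining.

3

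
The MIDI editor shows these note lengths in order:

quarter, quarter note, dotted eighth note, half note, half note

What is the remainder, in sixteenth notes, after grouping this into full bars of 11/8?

5

One bar of 11/8 = 22 sixteenth notes.
Convert each value to sixteenth notes: quarter = 4; quarter note = 4; dotted eighth note = 3; half note = 8; half note = 8.
Adding: 4 + 4 + 3 + 8 + 8 = 27.
27 ÷ 22 = 1 complete bar with 5 sixteenth notes remaining.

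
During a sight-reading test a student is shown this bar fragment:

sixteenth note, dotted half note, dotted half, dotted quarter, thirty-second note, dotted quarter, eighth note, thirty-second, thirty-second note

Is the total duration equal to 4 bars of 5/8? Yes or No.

One bar of 5/8 = 20 thirty-second notes, so 4 bars = 80.
Working in thirty-second notes: sixteenth note = 2; dotted half note = 24; dotted half = 24; dotted quarter = 12; thirty-second note = 1; dotted quarter = 12; eighth note = 4; thirty-second = 1; thirty-second note = 1.
Sum: 2 + 24 + 24 + 12 + 1 + 12 + 4 + 1 + 1 = 81.
81 exceeds 80, so the answer is No.

No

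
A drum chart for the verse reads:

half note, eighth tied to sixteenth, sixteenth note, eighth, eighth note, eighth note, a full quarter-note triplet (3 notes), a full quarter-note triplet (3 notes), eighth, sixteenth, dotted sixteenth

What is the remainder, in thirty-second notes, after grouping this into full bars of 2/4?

13

One bar of 2/4 = 16 thirty-second notes.
Working in thirty-second notes: half note = 16; eighth tied to sixteenth (eighth + sixteenth) = 6; sixteenth note = 2; eighth = 4; eighth note = 4; eighth note = 4; a full quarter-note triplet (3 notes) (three triplet quarters span one half) = 16; a full quarter-note triplet (3 notes) (three triplet quarters span one half) = 16; eighth = 4; sixteenth = 2; dotted sixteenth = 3.
Altogether 16 + 6 + 2 + 4 + 4 + 4 + 16 + 16 + 4 + 2 + 3 = 77.
77 ÷ 16 = 4 complete bars with 13 thirty-second notes remaining.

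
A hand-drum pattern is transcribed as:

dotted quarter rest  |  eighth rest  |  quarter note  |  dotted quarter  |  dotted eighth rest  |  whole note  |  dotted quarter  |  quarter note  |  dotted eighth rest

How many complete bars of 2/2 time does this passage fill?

One bar of 2/2 = 16 sixteenth notes.
In sixteenth notes: dotted quarter rest = 6; eighth rest = 2; quarter note = 4; dotted quarter = 6; dotted eighth rest = 3; whole note = 16; dotted quarter = 6; quarter note = 4; dotted eighth rest = 3.
Sum: 6 + 2 + 4 + 6 + 3 + 16 + 6 + 4 + 3 = 50.
50 ÷ 16 = 3 complete bars with 2 left over.

3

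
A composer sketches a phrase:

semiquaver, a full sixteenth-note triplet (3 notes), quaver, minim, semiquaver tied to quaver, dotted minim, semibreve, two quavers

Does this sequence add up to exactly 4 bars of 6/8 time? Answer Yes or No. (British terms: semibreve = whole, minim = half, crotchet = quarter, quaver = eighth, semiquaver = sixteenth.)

One bar of 6/8 = 12 sixteenth notes, so 4 bars = 48.
Working in sixteenth notes: semiquaver = 1; a full sixteenth-note triplet (3 notes) (three triplet sixteenths span one eighth) = 2; quaver = 2; minim = 8; semiquaver tied to quaver (semiquaver + quaver) = 3; dotted minim = 12; semibreve = 16; quaver = 2; quaver = 2.
Total: 1 + 2 + 2 + 8 + 3 + 12 + 16 + 2 + 2 = 48.
48 equals 48, so the answer is Yes.

Yes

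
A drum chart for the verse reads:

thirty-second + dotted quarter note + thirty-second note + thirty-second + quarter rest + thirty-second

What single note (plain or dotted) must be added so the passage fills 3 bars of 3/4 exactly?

dotted whole note

3 bars of 3/4 = 72 thirty-second notes.
Express everything in thirty-second notes: thirty-second = 1; dotted quarter note = 12; thirty-second note = 1; thirty-second = 1; quarter rest = 8; thirty-second = 1.
Total: 1 + 12 + 1 + 1 + 8 + 1 = 24.
Remaining: 72 − 24 = 48 thirty-second notes, which is a dotted whole note.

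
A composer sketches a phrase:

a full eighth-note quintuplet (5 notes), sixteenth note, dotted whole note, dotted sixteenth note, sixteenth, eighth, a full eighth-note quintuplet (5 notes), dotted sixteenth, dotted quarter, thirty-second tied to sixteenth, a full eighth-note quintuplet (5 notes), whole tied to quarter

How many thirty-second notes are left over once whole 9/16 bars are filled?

3

One bar of 9/16 = 18 thirty-second notes.
Convert each value to thirty-second notes: a full eighth-note quintuplet (5 notes) (five quintuplet eighths span one half) = 16; sixteenth note = 2; dotted whole note = 48; dotted sixteenth note = 3; sixteenth = 2; eighth = 4; a full eighth-note quintuplet (5 notes) (five quintuplet eighths span one half) = 16; dotted sixteenth = 3; dotted quarter = 12; thirty-second tied to sixteenth (thirty-second + sixteenth) = 3; a full eighth-note quintuplet (5 notes) (five quintuplet eighths span one half) = 16; whole tied to quarter (whole + quarter) = 40.
Sum: 16 + 2 + 48 + 3 + 2 + 4 + 16 + 3 + 12 + 3 + 16 + 40 = 165.
165 ÷ 18 = 9 complete bars with 3 thirty-second notes remaining.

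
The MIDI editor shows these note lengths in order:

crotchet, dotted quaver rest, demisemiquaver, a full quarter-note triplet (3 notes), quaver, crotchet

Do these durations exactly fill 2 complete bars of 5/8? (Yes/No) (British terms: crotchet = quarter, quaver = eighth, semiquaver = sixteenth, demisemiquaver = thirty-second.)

No

One bar of 5/8 = 20 thirty-second notes, so 2 bars = 40.
Express everything in thirty-second notes: crotchet = 8; dotted quaver rest = 6; demisemiquaver = 1; a full quarter-note triplet (3 notes) (three triplet quarters span one half) = 16; quaver = 4; crotchet = 8.
Sum: 8 + 6 + 1 + 16 + 4 + 8 = 43.
43 exceeds 40, so the answer is No.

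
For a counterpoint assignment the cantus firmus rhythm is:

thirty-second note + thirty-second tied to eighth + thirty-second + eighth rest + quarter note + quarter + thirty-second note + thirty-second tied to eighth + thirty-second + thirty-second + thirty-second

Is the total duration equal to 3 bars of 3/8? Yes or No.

One bar of 3/8 = 12 thirty-second notes, so 3 bars = 36.
Working in thirty-second notes: thirty-second note = 1; thirty-second tied to eighth (thirty-second + eighth) = 5; thirty-second = 1; eighth rest = 4; quarter note = 8; quarter = 8; thirty-second note = 1; thirty-second tied to eighth (thirty-second + eighth) = 5; thirty-second = 1; thirty-second = 1; thirty-second = 1.
Adding: 1 + 5 + 1 + 4 + 8 + 8 + 1 + 5 + 1 + 1 + 1 = 36.
36 equals 36, so the answer is Yes.

Yes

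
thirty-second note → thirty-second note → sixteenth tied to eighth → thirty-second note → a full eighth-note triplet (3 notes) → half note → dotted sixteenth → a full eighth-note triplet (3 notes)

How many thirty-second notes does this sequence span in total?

44

In thirty-second notes: thirty-second note = 1; thirty-second note = 1; sixteenth tied to eighth (sixteenth + eighth) = 6; thirty-second note = 1; a full eighth-note triplet (3 notes) (three triplet eighths span one quarter) = 8; half note = 16; dotted sixteenth = 3; a full eighth-note triplet (3 notes) (three triplet eighths span one quarter) = 8.
Sum: 1 + 1 + 6 + 1 + 8 + 16 + 3 + 8 = 44 thirty-second notes.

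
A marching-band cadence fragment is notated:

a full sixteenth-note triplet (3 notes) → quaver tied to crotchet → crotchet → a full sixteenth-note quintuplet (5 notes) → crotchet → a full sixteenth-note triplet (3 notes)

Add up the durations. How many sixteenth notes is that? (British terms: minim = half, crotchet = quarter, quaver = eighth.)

22

Convert each value to sixteenth notes: a full sixteenth-note triplet (3 notes) (three triplet sixteenths span one eighth) = 2; quaver tied to crotchet (quaver + crotchet) = 6; crotchet = 4; a full sixteenth-note quintuplet (5 notes) (five quintuplet sixteenths span one quarter) = 4; crotchet = 4; a full sixteenth-note triplet (3 notes) (three triplet sixteenths span one eighth) = 2.
Adding: 2 + 6 + 4 + 4 + 4 + 2 = 22 sixteenth notes.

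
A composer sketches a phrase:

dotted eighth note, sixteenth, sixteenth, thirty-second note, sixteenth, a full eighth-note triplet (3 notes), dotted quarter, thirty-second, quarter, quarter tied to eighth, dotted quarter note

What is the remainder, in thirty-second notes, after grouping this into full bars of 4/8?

2

One bar of 4/8 = 16 thirty-second notes.
Working in thirty-second notes: dotted eighth note = 6; sixteenth = 2; sixteenth = 2; thirty-second note = 1; sixteenth = 2; a full eighth-note triplet (3 notes) (three triplet eighths span one quarter) = 8; dotted quarter = 12; thirty-second = 1; quarter = 8; quarter tied to eighth (quarter + eighth) = 12; dotted quarter note = 12.
Altogether 6 + 2 + 2 + 1 + 2 + 8 + 12 + 1 + 8 + 12 + 12 = 66.
66 ÷ 16 = 4 complete bars with 2 thirty-second notes remaining.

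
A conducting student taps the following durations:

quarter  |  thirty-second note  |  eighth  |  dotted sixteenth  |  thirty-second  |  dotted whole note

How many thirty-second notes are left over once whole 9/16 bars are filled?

11

One bar of 9/16 = 18 thirty-second notes.
Each duration in thirty-second notes: quarter = 8; thirty-second note = 1; eighth = 4; dotted sixteenth = 3; thirty-second = 1; dotted whole note = 48.
Altogether 8 + 1 + 4 + 3 + 1 + 48 = 65.
65 ÷ 18 = 3 complete bars with 11 thirty-second notes remaining.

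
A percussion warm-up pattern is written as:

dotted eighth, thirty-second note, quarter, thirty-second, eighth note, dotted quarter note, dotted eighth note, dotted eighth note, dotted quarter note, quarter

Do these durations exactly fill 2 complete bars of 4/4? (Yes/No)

Yes

One bar of 4/4 = 32 thirty-second notes, so 2 bars = 64.
In thirty-second notes: dotted eighth = 6; thirty-second note = 1; quarter = 8; thirty-second = 1; eighth note = 4; dotted quarter note = 12; dotted eighth note = 6; dotted eighth note = 6; dotted quarter note = 12; quarter = 8.
Sum: 6 + 1 + 8 + 1 + 4 + 12 + 6 + 6 + 12 + 8 = 64.
64 equals 64, so the answer is Yes.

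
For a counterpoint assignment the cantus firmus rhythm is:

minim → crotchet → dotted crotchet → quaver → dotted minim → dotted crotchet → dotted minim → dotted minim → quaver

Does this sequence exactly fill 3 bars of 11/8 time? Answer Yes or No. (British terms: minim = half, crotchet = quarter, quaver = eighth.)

No

One bar of 11/8 = 11 eighth notes, so 3 bars = 33.
Each duration in eighth notes: minim = 4; crotchet = 2; dotted crotchet = 3; quaver = 1; dotted minim = 6; dotted crotchet = 3; dotted minim = 6; dotted minim = 6; quaver = 1.
Sum: 4 + 2 + 3 + 1 + 6 + 3 + 6 + 6 + 1 = 32.
32 falls short of 33, so the answer is No.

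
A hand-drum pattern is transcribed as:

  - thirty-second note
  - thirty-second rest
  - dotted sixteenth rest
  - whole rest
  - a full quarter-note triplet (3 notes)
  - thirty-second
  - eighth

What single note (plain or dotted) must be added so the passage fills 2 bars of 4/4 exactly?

2 bars of 4/4 = 64 thirty-second notes.
Convert each value to thirty-second notes: thirty-second note = 1; thirty-second rest = 1; dotted sixteenth rest = 3; whole rest = 32; a full quarter-note triplet (3 notes) (three triplet quarters span one half) = 16; thirty-second = 1; eighth = 4.
Total: 1 + 1 + 3 + 32 + 16 + 1 + 4 = 58.
Remaining: 64 − 58 = 6 thirty-second notes, which is a dotted eighth note.

dotted eighth note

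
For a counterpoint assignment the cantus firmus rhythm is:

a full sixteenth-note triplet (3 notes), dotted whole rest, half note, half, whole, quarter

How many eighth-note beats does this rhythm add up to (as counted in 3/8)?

One eighth-note beat = 2 sixteenth notes.
Convert each value to sixteenth notes: a full sixteenth-note triplet (3 notes) (three triplet sixteenths span one eighth) = 2; dotted whole rest = 24; half note = 8; half = 8; whole = 16; quarter = 4.
Altogether 2 + 24 + 8 + 8 + 16 + 4 = 62.
62 ÷ 2 = 31 beats.

31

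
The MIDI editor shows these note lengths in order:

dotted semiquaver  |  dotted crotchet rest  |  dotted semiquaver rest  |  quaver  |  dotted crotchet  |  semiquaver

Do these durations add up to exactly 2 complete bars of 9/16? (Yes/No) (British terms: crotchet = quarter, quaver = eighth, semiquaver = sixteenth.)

Yes

One bar of 9/16 = 18 thirty-second notes, so 2 bars = 36.
Each duration in thirty-second notes: dotted semiquaver = 3; dotted crotchet rest = 12; dotted semiquaver rest = 3; quaver = 4; dotted crotchet = 12; semiquaver = 2.
Altogether 3 + 12 + 3 + 4 + 12 + 2 = 36.
36 equals 36, so the answer is Yes.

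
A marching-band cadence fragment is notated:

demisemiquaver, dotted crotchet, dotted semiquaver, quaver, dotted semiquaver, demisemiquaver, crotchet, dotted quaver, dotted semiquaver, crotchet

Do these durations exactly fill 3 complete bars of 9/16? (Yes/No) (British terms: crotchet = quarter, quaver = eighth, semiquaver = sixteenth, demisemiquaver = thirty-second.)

No

One bar of 9/16 = 18 thirty-second notes, so 3 bars = 54.
Express everything in thirty-second notes: demisemiquaver = 1; dotted crotchet = 12; dotted semiquaver = 3; quaver = 4; dotted semiquaver = 3; demisemiquaver = 1; crotchet = 8; dotted quaver = 6; dotted semiquaver = 3; crotchet = 8.
Altogether 1 + 12 + 3 + 4 + 3 + 1 + 8 + 6 + 3 + 8 = 49.
49 falls short of 54, so the answer is No.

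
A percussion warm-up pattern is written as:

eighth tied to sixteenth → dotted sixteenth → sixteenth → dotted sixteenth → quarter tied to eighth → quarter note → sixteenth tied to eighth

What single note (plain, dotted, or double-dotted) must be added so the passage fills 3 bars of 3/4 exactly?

whole note

3 bars of 3/4 = 72 thirty-second notes.
In thirty-second notes: eighth tied to sixteenth (eighth + sixteenth) = 6; dotted sixteenth = 3; sixteenth = 2; dotted sixteenth = 3; quarter tied to eighth (quarter + eighth) = 12; quarter note = 8; sixteenth tied to eighth (sixteenth + eighth) = 6.
Sum: 6 + 3 + 2 + 3 + 12 + 8 + 6 = 40.
Remaining: 72 − 40 = 32 thirty-second notes, which is a whole note.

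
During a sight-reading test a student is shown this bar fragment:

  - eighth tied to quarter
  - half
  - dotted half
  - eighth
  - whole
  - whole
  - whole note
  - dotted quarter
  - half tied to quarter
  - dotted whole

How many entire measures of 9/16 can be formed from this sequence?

13

One bar of 9/16 = 9 sixteenth notes.
In sixteenth notes: eighth tied to quarter (eighth + quarter) = 6; half = 8; dotted half = 12; eighth = 2; whole = 16; whole = 16; whole note = 16; dotted quarter = 6; half tied to quarter (half + quarter) = 12; dotted whole = 24.
Adding: 6 + 8 + 12 + 2 + 16 + 16 + 16 + 6 + 12 + 24 = 118.
118 ÷ 9 = 13 complete bars with 1 left over.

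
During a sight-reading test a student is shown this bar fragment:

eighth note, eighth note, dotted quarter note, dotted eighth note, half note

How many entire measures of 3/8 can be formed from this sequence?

One bar of 3/8 = 6 sixteenth notes.
In sixteenth notes: eighth note = 2; eighth note = 2; dotted quarter note = 6; dotted eighth note = 3; half note = 8.
Sum: 2 + 2 + 6 + 3 + 8 = 21.
21 ÷ 6 = 3 complete bars with 3 left over.

3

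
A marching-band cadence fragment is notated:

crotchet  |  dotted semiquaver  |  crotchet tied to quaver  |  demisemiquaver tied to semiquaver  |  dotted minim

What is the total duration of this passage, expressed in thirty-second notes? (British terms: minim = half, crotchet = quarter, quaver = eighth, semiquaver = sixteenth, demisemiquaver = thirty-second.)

Express everything in thirty-second notes: crotchet = 8; dotted semiquaver = 3; crotchet tied to quaver (crotchet + quaver) = 12; demisemiquaver tied to semiquaver (demisemiquaver + semiquaver) = 3; dotted minim = 24.
Altogether 8 + 3 + 12 + 3 + 24 = 50 thirty-second notes.

50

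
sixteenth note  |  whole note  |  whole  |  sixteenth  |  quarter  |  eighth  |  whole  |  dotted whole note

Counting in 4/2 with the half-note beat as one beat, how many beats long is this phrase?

One half-note beat = 8 sixteenth notes.
Each duration in sixteenth notes: sixteenth note = 1; whole note = 16; whole = 16; sixteenth = 1; quarter = 4; eighth = 2; whole = 16; dotted whole note = 24.
Altogether 1 + 16 + 16 + 1 + 4 + 2 + 16 + 24 = 80.
80 ÷ 8 = 10 beats.

10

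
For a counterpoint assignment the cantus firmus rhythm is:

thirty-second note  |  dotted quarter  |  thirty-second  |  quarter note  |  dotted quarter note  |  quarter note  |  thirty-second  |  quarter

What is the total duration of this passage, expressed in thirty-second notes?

In thirty-second notes: thirty-second note = 1; dotted quarter = 12; thirty-second = 1; quarter note = 8; dotted quarter note = 12; quarter note = 8; thirty-second = 1; quarter = 8.
Total: 1 + 12 + 1 + 8 + 12 + 8 + 1 + 8 = 51 thirty-second notes.

51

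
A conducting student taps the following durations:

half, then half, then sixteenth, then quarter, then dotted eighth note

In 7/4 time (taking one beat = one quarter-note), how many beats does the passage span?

6

One quarter-note beat = 4 sixteenth notes.
Working in sixteenth notes: half = 8; half = 8; sixteenth = 1; quarter = 4; dotted eighth note = 3.
Total: 8 + 8 + 1 + 4 + 3 = 24.
24 ÷ 4 = 6 beats.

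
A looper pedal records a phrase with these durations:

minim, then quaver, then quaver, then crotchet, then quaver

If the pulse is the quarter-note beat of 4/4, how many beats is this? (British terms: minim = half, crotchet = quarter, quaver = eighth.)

One quarter-note beat = 2 eighth notes.
Express everything in eighth notes: minim = 4; quaver = 1; quaver = 1; crotchet = 2; quaver = 1.
Adding: 4 + 1 + 1 + 2 + 1 = 9.
9 ÷ 2 = 4.5 beats.

4.5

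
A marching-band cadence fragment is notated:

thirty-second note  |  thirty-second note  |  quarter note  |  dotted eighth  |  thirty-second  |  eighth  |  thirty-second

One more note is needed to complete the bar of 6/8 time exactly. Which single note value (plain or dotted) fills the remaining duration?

The bar of 6/8 = 24 thirty-second notes.
Each duration in thirty-second notes: thirty-second note = 1; thirty-second note = 1; quarter note = 8; dotted eighth = 6; thirty-second = 1; eighth = 4; thirty-second = 1.
Adding: 1 + 1 + 8 + 6 + 1 + 4 + 1 = 22.
Remaining: 24 − 22 = 2 thirty-second notes, which is a sixteenth note.

sixteenth note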